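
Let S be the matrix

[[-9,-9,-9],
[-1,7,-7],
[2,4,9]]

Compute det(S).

-612

Expand along row 1:
  + (-9) · |7 -7; 4 9| = (-9)·(63 − (-28)) = -819
  − (-9) · |-1 -7; 2 9| = −(-9)·(-9 − (-14)) = 45
  + (-9) · |-1 7; 2 4| = (-9)·(-4 − 14) = 162
Sum: (-819) + (45) + (162) = -612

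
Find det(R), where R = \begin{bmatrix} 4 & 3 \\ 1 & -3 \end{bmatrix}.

-15

det(R) = 4·(-3) − 3·1 = -12 − 3 = -15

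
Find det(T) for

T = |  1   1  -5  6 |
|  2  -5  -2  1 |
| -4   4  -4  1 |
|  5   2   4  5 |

115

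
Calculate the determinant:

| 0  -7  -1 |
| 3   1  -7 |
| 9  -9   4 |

561

Expand along row 1:
  − (-7) · |3 -7; 9 4| = −(-7)·(12 − (-63)) = 525
  + (-1) · |3 1; 9 -9| = (-1)·(-27 − 9) = 36
Sum: (525) + (36) = 561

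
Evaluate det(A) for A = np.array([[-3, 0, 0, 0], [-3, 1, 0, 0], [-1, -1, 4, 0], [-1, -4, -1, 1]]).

The determinant is -12.

A is lower triangular, so det(A) is the product of the diagonal entries:
det = (-3) · (1) · (4) · (1) = -12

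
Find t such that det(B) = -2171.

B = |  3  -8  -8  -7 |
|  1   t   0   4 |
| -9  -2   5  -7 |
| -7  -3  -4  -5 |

Expanding along the column containing t, det(B) is linear in t: det(B) = (-688)·t + (1957).
Set (-688)·t + (1957) = -2171  ⇒  (-688)·t = -4128  ⇒  t = 6.

t = 6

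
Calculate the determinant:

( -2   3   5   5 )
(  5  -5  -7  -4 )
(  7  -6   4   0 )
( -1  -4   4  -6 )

-442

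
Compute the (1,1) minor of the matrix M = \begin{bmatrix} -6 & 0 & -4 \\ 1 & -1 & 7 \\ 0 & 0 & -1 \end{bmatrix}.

Delete row 1 and column 1; the remaining 2×2 submatrix is [-1 7; 0 -1].
Its determinant is (-1)·(-1) − 7·0 = 1.

1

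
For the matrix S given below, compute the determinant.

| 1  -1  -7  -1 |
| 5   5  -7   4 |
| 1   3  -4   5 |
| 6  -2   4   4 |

|S| = -1360

Expand along row 1:
  + (1) · M_11   where M_11 = det([5 -7 4; 3 -4 5; -2 4 4]) = -10
  − (-1) · M_12   where M_12 = det([5 -7 4; 1 -4 5; 6 4 4]) = -250
  + (-7) · M_13   where M_13 = det([5 5 4; 1 3 5; 6 -2 4]) = 160
  − (-1) · M_14   where M_14 = det([5 5 -7; 1 3 -4; 6 -2 4]) = 20
det = (+1)·(1)·(-10) + (-1)·(-1)·(-250) + (+1)·(-7)·(160) + (-1)·(-1)·(20) = -1360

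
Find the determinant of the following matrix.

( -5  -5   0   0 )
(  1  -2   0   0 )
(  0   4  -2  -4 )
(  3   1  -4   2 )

The matrix is block lower-triangular with a 2×2 block and a 2×2 block on the diagonal, so its determinant equals the product of the determinants of the diagonal blocks.
det of the 2×2 block = 15
det of the 2×2 block = -20
det = (15)·(-20) = -300

-300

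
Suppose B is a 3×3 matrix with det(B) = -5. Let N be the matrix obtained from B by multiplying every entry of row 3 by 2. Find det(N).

Scaling one row by 2 multiplies the determinant by 2.
det(N) = (2)·(-5) = -10

det(N) = -10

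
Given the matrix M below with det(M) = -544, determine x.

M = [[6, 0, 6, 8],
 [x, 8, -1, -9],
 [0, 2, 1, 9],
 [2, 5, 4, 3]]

Expanding along the row containing x, det(M) is linear in x: det(M) = (-258)·x + (-1060).
Set (-258)·x + (-1060) = -544  ⇒  (-258)·x = 516  ⇒  x = -2.

-2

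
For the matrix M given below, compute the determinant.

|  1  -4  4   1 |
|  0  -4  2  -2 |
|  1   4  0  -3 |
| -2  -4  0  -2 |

Expand along column 3 (it has 2 zeros):
  + (4) · M_13   where M_13 = det([0 -4 -2; 1 4 -3; -2 -4 -2]) = -40
  − (2) · M_23   where M_23 = det([1 -4 1; 1 4 -3; -2 -4 -2]) = -48
det = (+1)·(4)·(-40) + (-1)·(2)·(-48) = -64

-64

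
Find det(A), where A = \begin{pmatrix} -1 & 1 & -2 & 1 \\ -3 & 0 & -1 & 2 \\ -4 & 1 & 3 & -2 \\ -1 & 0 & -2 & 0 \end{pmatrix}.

Expand along row 4 (it has 2 zeros):
  − (-1) · M_41   where M_41 = det([1 -2 1; 0 -1 2; 1 3 -2]) = -7
  − (-2) · M_43   where M_43 = det([-1 1 1; -3 0 2; -4 1 -2]) = -15
det = (-1)·(-1)·(-7) + (-1)·(-2)·(-15) = -37

-37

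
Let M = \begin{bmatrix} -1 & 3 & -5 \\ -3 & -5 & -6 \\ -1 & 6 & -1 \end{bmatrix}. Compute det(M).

Expand along column 1:
  + (-1) · |-5 -6; 6 -1| = (-1)·(5 − (-36)) = -41
  − (-3) · |3 -5; 6 -1| = −(-3)·(-3 − (-30)) = 81
  + (-1) · |3 -5; -5 -6| = (-1)·(-18 − 25) = 43
Sum: (-41) + (81) + (43) = 83

|M| = 83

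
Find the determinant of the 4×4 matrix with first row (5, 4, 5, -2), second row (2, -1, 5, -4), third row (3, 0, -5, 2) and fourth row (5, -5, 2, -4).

Expand along row 3 (it has 1 zero):
  + (3) · M_31   where M_31 = det([4 5 -2; -1 5 -4; -5 2 -4]) = -14
  + (-5) · M_33   where M_33 = det([5 4 -2; 2 -1 -4; 5 -5 -4]) = -118
  − (2) · M_34   where M_34 = det([5 4 5; 2 -1 5; 5 -5 2]) = 174
det = (+1)·(3)·(-14) + (+1)·(-5)·(-118) + (-1)·(2)·(174) = 200

The determinant is 200.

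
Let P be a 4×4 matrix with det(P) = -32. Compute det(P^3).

det(P^3) = (det P)^3 = (-32)^3 = -32768

The determinant is -32768.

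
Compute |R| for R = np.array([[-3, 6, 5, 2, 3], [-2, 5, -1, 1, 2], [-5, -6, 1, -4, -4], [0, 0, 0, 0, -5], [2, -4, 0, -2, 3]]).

Expand along row 4 (it has 4 zeros):
  − (-5) · M_45   where M_45 = det([-3 6 5 2; -2 5 -1 1; -5 -6 1 -4; 2 -4 0 -2]) = -280
det = (-1)·(-5)·(-280) = -1400

-1400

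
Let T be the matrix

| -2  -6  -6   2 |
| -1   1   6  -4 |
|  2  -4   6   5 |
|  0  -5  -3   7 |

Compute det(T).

-498

Expand along row 4 (it has 1 zero):
  + (-5) · M_42   where M_42 = det([-2 -6 2; -1 6 -4; 2 6 5]) = -126
  − (-3) · M_43   where M_43 = det([-2 -6 2; -1 1 -4; 2 -4 5]) = 44
  + (7) · M_44   where M_44 = det([-2 -6 -6; -1 1 6; 2 -4 6]) = -180
det = (+1)·(-5)·(-126) + (-1)·(-3)·(44) + (+1)·(7)·(-180) = -498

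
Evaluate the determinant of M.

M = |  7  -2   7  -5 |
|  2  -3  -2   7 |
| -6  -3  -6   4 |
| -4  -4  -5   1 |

det(M) = 487

Expand along row 1:
  + (7) · M_11   where M_11 = det([-3 -2 7; -3 -6 4; -4 -5 1]) = -79
  − (-2) · M_12   where M_12 = det([2 -2 7; -6 -6 4; -4 -5 1]) = 90
  + (7) · M_13   where M_13 = det([2 -3 7; -6 -3 4; -4 -4 1]) = 140
  − (-5) · M_14   where M_14 = det([2 -3 -2; -6 -3 -6; -4 -4 -5]) = -24
det = (+1)·(7)·(-79) + (-1)·(-2)·(90) + (+1)·(7)·(140) + (-1)·(-5)·(-24) = 487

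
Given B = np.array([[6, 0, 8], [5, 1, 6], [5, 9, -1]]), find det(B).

Expand along column 2:
  + 1 · |6 8; 5 -1| = 1·(-6 − 40) = -46
  − 9 · |6 8; 5 6| = −9·(36 − 40) = 36
Sum: (-46) + (36) = -10

The determinant is -10.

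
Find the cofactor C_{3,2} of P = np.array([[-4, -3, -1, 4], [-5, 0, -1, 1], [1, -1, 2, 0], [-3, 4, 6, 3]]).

Delete row 3 and column 2; the remaining 3×3 submatrix is [-4 -1 4; -5 -1 1; -3 6 3].
Its determinant is -108.
The cofactor carries sign (−1)^(3+2) = −1, so C_{3,2} = −(-108) = 108.

108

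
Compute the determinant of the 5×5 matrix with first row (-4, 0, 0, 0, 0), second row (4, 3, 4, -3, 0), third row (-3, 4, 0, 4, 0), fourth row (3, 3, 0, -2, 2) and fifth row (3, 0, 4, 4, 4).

-2560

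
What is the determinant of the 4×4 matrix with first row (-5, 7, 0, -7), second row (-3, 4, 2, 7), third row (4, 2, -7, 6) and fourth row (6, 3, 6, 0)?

The determinant is -7650.

Expand along row 1 (it has 1 zero):
  + (-5) · M_11   where M_11 = det([4 2 7; 2 -7 6; 3 6 0]) = 123
  − (7) · M_12   where M_12 = det([-3 2 7; 4 -7 6; 6 6 0]) = 642
  − (-7) · M_14   where M_14 = det([-3 4 2; 4 2 -7; 6 3 6]) = -363
det = (+1)·(-5)·(123) + (-1)·(7)·(642) + (-1)·(-7)·(-363) = -7650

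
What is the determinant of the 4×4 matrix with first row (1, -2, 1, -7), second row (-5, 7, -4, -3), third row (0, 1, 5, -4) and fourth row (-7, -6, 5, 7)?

-3648

Expand along row 3 (it has 1 zero):
  − (1) · M_32   where M_32 = det([1 1 -7; -5 -4 -3; -7 5 7]) = 414
  + (5) · M_33   where M_33 = det([1 -2 -7; -5 7 -3; -7 -6 7]) = -634
  − (-4) · M_34   where M_34 = det([1 -2 1; -5 7 -4; -7 -6 5]) = -16
det = (-1)·(1)·(414) + (+1)·(5)·(-634) + (-1)·(-4)·(-16) = -3648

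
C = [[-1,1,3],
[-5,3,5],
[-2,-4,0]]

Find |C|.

Expand along column 3:
  + 3 · |-5 3; -2 -4| = 3·(20 − (-6)) = 78
  − 5 · |-1 1; -2 -4| = −5·(4 − (-2)) = -30
Sum: (78) + (-30) = 48

48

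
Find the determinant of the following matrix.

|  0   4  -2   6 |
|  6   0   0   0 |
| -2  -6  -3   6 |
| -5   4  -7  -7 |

Expand along row 2 (it has 3 zeros):
  − (6) · M_21   where M_21 = det([4 -2 6; -6 -3 6; 4 -7 -7]) = 612
det = (-1)·(6)·(612) = -3672

-3672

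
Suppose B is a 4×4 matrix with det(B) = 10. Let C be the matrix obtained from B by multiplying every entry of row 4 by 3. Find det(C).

Scaling one row by 3 multiplies the determinant by 3.
det(C) = (3)·(10) = 30

30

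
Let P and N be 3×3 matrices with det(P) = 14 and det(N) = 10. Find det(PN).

140

det(PN) = det(P)·det(N) = (14)·(10) = 140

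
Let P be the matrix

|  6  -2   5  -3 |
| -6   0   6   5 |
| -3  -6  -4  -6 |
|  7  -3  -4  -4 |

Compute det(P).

det(P) = 1789

Expand along row 2 (it has 1 zero):
  − (-6) · M_21   where M_21 = det([-2 5 -3; -6 -4 -6; -3 -4 -4]) = -50
  − (6) · M_23   where M_23 = det([6 -2 -3; -3 -6 -6; 7 -3 -4]) = -9
  + (5) · M_24   where M_24 = det([6 -2 5; -3 -6 -4; 7 -3 -4]) = 407
det = (-1)·(-6)·(-50) + (-1)·(6)·(-9) + (+1)·(5)·(407) = 1789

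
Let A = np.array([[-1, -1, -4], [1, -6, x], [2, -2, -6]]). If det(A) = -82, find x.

Expanding along the column containing x, det(A) is linear in x: det(A) = (-4)·x + (-82).
Set (-4)·x + (-82) = -82  ⇒  (-4)·x = 0  ⇒  x = 0.

0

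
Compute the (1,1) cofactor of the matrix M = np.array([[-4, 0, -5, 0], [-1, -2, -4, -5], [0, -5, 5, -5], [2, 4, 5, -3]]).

The cofactor is 345.

Delete row 1 and column 1; the remaining 3×3 submatrix is [-2 -4 -5; -5 5 -5; 4 5 -3].
Its determinant is 345.
The cofactor carries sign (−1)^(1+1) = +1, so C_{1,1} = +(345) = 345.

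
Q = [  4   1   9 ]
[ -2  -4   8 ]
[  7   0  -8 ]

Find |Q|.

det(Q) = 420

Expand along row 3:
  + 7 · |1 9; -4 8| = 7·(8 − (-36)) = 308
  + (-8) · |4 1; -2 -4| = (-8)·(-16 − (-2)) = 112
Sum: (308) + (112) = 420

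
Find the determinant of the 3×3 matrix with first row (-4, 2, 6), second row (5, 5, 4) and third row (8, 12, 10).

76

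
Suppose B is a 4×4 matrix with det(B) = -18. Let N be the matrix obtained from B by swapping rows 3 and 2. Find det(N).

det(N) = 18

Swapping two rows multiplies the determinant by −1.
det(N) = (-1)·(-18) = 18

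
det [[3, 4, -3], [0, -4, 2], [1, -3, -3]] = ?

50

Expand along row 2:
  + (-4) · |3 -3; 1 -3| = (-4)·(-9 − (-3)) = 24
  − 2 · |3 4; 1 -3| = −2·(-9 − 4) = 26
Sum: (24) + (26) = 50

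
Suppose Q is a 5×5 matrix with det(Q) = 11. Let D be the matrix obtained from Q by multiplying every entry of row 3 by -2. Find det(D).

Scaling one row by -2 multiplies the determinant by -2.
det(D) = (-2)·(11) = -22

det(D) = -22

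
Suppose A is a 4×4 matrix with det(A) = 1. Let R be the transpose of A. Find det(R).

det(Aᵀ) = det(A).
det(R) = (1)·(1) = 1

|R| = 1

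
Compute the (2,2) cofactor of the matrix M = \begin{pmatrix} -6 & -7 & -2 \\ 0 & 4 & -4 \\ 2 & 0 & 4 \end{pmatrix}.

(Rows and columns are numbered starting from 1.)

-20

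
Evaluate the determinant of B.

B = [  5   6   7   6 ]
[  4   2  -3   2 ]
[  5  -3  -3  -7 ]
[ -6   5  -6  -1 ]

Expand along row 1:
  + (5) · M_11   where M_11 = det([2 -3 2; -3 -3 -7; 5 -6 -1]) = 102
  − (6) · M_12   where M_12 = det([4 -3 2; 5 -3 -7; -6 -6 -1]) = -393
  + (7) · M_13   where M_13 = det([4 2 2; 5 -3 -7; -6 5 -1]) = 260
  − (6) · M_14   where M_14 = det([4 2 -3; 5 -3 -3; -6 5 -6]) = 207
det = (+1)·(5)·(102) + (-1)·(6)·(-393) + (+1)·(7)·(260) + (-1)·(6)·(207) = 3446

3446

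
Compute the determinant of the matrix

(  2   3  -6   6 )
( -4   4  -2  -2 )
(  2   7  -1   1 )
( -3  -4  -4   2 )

12

Expand along row 1:
  + (2) · M_11   where M_11 = det([4 -2 -2; 7 -1 1; -4 -4 2]) = 108
  − (3) · M_12   where M_12 = det([-4 -2 -2; 2 -1 1; -3 -4 2]) = 28
  + (-6) · M_13   where M_13 = det([-4 4 -2; 2 7 1; -3 -4 2]) = -126
  − (6) · M_14   where M_14 = det([-4 4 -2; 2 7 -1; -3 -4 -4]) = 146
det = (+1)·(2)·(108) + (-1)·(3)·(28) + (+1)·(-6)·(-126) + (-1)·(6)·(146) = 12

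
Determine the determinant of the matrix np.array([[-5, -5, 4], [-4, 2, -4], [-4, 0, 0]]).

Expand along row 3:
  + (-4) · |-5 4; 2 -4| = (-4)·(20 − 8) = -48

The determinant is -48.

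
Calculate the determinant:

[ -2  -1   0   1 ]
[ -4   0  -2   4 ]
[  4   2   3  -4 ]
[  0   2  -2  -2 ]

48

Expand along row 1 (it has 1 zero):
  + (-2) · M_11   where M_11 = det([0 -2 4; 2 3 -4; 2 -2 -2]) = -32
  − (-1) · M_12   where M_12 = det([-4 -2 4; 4 3 -4; 0 -2 -2]) = 8
  − (1) · M_14   where M_14 = det([-4 0 -2; 4 2 3; 0 2 -2]) = 24
det = (+1)·(-2)·(-32) + (-1)·(-1)·(8) + (-1)·(1)·(24) = 48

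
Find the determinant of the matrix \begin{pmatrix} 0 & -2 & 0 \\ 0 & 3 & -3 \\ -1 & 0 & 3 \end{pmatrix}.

Expand along column 1:
  + (-1) · |-2 0; 3 -3| = (-1)·(6 − 0) = -6

The determinant is -6.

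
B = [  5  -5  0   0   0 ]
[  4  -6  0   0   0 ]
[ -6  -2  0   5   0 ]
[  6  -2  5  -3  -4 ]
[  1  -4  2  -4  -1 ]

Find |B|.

B is block lower-triangular with a 2×2 block and a 3×3 block on the diagonal, so its determinant equals the product of the determinants of the diagonal blocks.
det of the 2×2 block = -10
det of the 3×3 block = -15
det = (-10)·(-15) = 150

150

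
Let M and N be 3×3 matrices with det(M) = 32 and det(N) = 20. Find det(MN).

|MN| = 640

det(MN) = det(M)·det(N) = (32)·(20) = 640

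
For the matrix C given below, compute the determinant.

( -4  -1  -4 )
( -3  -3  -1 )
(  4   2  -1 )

det(C) = -37

Expand along row 1:
  + (-4) · |-3 -1; 2 -1| = (-4)·(3 − (-2)) = -20
  − (-1) · |-3 -1; 4 -1| = −(-1)·(3 − (-4)) = 7
  + (-4) · |-3 -3; 4 2| = (-4)·(-6 − (-12)) = -24
Sum: (-20) + (7) + (-24) = -37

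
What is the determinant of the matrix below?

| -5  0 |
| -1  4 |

The determinant is -20.

det = (-5)·4 − 0·(-1) = -20 − 0 = -20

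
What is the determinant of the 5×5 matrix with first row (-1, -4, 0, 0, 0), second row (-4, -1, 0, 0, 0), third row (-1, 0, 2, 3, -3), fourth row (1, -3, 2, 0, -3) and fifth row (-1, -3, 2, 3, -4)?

The matrix is block lower-triangular with a 2×2 block and a 3×3 block on the diagonal, so its determinant equals the product of the determinants of the diagonal blocks.
det of the 2×2 block = -15
det of the 3×3 block = 6
det = (-15)·(6) = -90

The determinant is -90.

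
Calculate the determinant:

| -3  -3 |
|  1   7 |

det = (-3)·7 − (-3)·1 = -21 − (-3) = -18

-18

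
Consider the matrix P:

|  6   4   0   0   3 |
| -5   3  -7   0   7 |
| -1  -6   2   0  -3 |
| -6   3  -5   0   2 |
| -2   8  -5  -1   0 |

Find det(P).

242

Expand along column 4 (it has 4 zeros):
  − (-1) · M_54   where M_54 = det([6 4 0 3; -5 3 -7 7; -1 -6 2 -3; -6 3 -5 2]) = 242
det = (-1)·(-1)·(242) = 242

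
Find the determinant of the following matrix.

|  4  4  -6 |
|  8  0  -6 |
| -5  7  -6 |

144

Expand along row 2:
  − 8 · |4 -6; 7 -6| = −8·(-24 − (-42)) = -144
  − (-6) · |4 4; -5 7| = −(-6)·(28 − (-20)) = 288
Sum: (-144) + (288) = 144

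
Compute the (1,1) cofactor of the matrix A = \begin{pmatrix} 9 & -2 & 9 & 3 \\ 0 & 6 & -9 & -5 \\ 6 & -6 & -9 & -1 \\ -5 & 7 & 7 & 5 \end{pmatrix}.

Delete row 1 and column 1; the remaining 3×3 submatrix is [6 -9 -5; -6 -9 -1; 7 7 5].
Its determinant is -540.
The cofactor carries sign (−1)^(1+1) = +1, so C_{1,1} = +(-540) = -540.

The cofactor is -540.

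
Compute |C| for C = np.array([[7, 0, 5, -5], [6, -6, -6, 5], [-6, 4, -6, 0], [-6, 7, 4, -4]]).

Expand along row 1 (it has 1 zero):
  + (7) · M_11   where M_11 = det([-6 -6 5; 4 -6 0; 7 4 -4]) = 50
  + (5) · M_13   where M_13 = det([6 -6 5; -6 4 0; -6 7 -4]) = -42
  − (-5) · M_14   where M_14 = det([6 -6 -6; -6 4 -6; -6 7 4]) = 96
det = (+1)·(7)·(50) + (+1)·(5)·(-42) + (-1)·(-5)·(96) = 620

620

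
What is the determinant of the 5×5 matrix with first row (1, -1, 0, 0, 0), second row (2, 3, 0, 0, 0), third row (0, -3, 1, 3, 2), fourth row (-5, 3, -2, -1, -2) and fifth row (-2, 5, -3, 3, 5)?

The matrix is block lower-triangular with a 2×2 block and a 3×3 block on the diagonal, so its determinant equals the product of the determinants of the diagonal blocks.
det of the 2×2 block = 5
det of the 3×3 block = 31
det = (5)·(31) = 155

The determinant is 155.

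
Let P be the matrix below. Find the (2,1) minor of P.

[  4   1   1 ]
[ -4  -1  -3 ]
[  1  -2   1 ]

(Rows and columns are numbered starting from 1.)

Delete row 2 and column 1; the remaining 2×2 submatrix is [1 1; -2 1].
Its determinant is 1·1 − 1·(-2) = 3.

The minor is 3.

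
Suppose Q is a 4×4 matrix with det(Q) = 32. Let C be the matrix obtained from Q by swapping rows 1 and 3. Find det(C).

The determinant is -32.

Swapping two rows multiplies the determinant by −1.
det(C) = (-1)·(32) = -32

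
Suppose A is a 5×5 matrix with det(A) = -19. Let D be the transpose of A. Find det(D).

The determinant is -19.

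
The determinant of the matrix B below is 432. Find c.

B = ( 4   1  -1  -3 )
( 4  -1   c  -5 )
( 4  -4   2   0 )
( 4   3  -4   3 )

c = 4

Expanding along the column containing c, det(B) is linear in c: det(B) = (144)·c + (-144).
Set (144)·c + (-144) = 432  ⇒  (144)·c = 576  ⇒  c = 4.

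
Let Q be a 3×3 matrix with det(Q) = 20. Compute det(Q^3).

det(Q^3) = (det Q)^3 = (20)^3 = 8000

8000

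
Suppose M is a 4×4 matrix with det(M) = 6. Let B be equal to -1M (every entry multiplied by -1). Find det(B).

For a 4×4 matrix, det(-1M) = (-1)^4·det(M) = 1·det(M).
det(B) = (1)·(6) = 6

|B| = 6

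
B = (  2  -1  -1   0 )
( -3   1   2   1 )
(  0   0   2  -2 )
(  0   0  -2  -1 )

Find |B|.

The determinant is 6.

B is block upper-triangular with a 2×2 block and a 2×2 block on the diagonal, so its determinant equals the product of the determinants of the diagonal blocks.
det of the 2×2 block = -1
det of the 2×2 block = -6
det = (-1)·(-6) = 6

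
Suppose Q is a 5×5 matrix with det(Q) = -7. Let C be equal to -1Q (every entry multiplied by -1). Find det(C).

For a 5×5 matrix, det(-1Q) = (-1)^5·det(Q) = -1·det(Q).
det(C) = (-1)·(-7) = 7

7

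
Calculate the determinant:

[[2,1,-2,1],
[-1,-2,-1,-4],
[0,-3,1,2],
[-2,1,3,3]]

-35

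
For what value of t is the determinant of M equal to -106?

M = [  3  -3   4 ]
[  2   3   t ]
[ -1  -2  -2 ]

Expanding along the row containing t, det(M) is linear in t: det(M) = (9)·t + (-34).
Set (9)·t + (-34) = -106  ⇒  (9)·t = -72  ⇒  t = -8.

t = -8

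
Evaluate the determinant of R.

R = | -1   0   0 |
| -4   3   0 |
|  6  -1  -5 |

R is lower triangular, so det(R) is the product of the diagonal entries:
det = (-1) · (3) · (-5) = 15

det(R) = 15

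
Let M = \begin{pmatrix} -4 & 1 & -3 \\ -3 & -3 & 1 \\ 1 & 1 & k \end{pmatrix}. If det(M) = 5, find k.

0

Expanding along the row containing k, det(M) is linear in k: det(M) = (15)·k + (5).
Set (15)·k + (5) = 5  ⇒  (15)·k = 0  ⇒  k = 0.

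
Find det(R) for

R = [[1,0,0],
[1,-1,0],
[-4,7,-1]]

R is lower triangular, so det(R) is the product of the diagonal entries:
det = (1) · (-1) · (-1) = 1

1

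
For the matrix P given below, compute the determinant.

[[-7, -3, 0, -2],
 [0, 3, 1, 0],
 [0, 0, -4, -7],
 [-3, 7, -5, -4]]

|P| = 877

Expand along row 2 (it has 2 zeros):
  + (3) · M_22   where M_22 = det([-7 0 -2; 0 -4 -7; -3 -5 -4]) = 157
  − (1) · M_23   where M_23 = det([-7 -3 -2; 0 0 -7; -3 7 -4]) = -406
det = (+1)·(3)·(157) + (-1)·(1)·(-406) = 877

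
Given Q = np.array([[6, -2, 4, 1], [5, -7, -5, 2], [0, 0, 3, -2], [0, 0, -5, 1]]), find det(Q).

Q is block upper-triangular with a 2×2 block and a 2×2 block on the diagonal, so its determinant equals the product of the determinants of the diagonal blocks.
det of the 2×2 block = -32
det of the 2×2 block = -7
det = (-32)·(-7) = 224

The determinant is 224.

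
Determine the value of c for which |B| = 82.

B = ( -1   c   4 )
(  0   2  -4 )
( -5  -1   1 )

c = 2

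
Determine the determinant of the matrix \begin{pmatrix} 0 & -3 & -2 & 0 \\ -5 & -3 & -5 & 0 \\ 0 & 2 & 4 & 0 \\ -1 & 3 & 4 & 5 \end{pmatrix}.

Expand along column 4 (it has 3 zeros):
  + (5) · M_44   where M_44 = det([0 -3 -2; -5 -3 -5; 0 2 4]) = -40
det = (+1)·(5)·(-40) = -200

-200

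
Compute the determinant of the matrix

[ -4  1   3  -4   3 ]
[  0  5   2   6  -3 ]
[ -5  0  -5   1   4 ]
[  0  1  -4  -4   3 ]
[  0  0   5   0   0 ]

-2440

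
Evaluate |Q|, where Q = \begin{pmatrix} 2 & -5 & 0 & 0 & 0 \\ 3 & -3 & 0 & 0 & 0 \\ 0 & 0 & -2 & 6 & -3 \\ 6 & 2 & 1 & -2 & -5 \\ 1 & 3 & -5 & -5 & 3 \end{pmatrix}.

2151

Q is block lower-triangular with a 2×2 block and a 3×3 block on the diagonal, so its determinant equals the product of the determinants of the diagonal blocks.
det of the 2×2 block = 9
det of the 3×3 block = 239
det = (9)·(239) = 2151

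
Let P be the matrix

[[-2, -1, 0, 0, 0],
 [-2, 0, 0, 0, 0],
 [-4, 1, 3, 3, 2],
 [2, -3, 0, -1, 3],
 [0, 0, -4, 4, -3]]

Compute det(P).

P is block lower-triangular with a 2×2 block and a 3×3 block on the diagonal, so its determinant equals the product of the determinants of the diagonal blocks.
det of the 2×2 block = -2
det of the 3×3 block = -71
det = (-2)·(-71) = 142

142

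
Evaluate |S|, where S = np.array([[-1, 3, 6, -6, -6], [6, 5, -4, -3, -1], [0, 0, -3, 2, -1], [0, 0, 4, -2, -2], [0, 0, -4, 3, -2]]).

S is block upper-triangular with a 2×2 block and a 3×3 block on the diagonal, so its determinant equals the product of the determinants of the diagonal blocks.
det of the 2×2 block = -23
det of the 3×3 block = -2
det = (-23)·(-2) = 46

46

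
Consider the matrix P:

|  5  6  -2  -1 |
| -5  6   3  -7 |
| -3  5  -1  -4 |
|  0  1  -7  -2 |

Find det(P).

|P| = 715

Expand along row 4 (it has 1 zero):
  + (1) · M_42   where M_42 = det([5 -2 -1; -5 3 -7; -3 -1 -4]) = -111
  − (-7) · M_43   where M_43 = det([5 6 -1; -5 6 -7; -3 5 -4]) = 68
  + (-2) · M_44   where M_44 = det([5 6 -2; -5 6 3; -3 5 -1]) = -175
det = (+1)·(1)·(-111) + (-1)·(-7)·(68) + (+1)·(-2)·(-175) = 715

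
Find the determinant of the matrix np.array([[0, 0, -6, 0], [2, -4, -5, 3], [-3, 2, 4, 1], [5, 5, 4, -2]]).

534

Expand along row 1 (it has 3 zeros):
  + (-6) · M_13   where M_13 = det([2 -4 3; -3 2 1; 5 5 -2]) = -89
det = (+1)·(-6)·(-89) = 534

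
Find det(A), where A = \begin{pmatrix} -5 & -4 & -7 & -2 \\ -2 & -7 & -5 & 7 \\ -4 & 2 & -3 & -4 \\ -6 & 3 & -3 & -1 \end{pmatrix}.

Expand along row 1:
  + (-5) · M_11   where M_11 = det([-7 -5 7; 2 -3 -4; 3 -3 -1]) = 134
  − (-4) · M_12   where M_12 = det([-2 -5 7; -4 -3 -4; -6 -3 -1]) = -124
  + (-7) · M_13   where M_13 = det([-2 -7 7; -4 2 -4; -6 3 -1]) = -160
  − (-2) · M_14   where M_14 = det([-2 -7 -5; -4 2 -3; -6 3 -3]) = -48
det = (+1)·(-5)·(134) + (-1)·(-4)·(-124) + (+1)·(-7)·(-160) + (-1)·(-2)·(-48) = -142

-142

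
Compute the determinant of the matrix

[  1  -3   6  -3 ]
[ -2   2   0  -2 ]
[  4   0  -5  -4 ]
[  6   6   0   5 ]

The determinant is -1604.

Expand along column 3 (it has 2 zeros):
  + (6) · M_13   where M_13 = det([-2 2 -2; 4 0 -4; 6 6 5]) = -184
  + (-5) · M_33   where M_33 = det([1 -3 -3; -2 2 -2; 6 6 5]) = 100
det = (+1)·(6)·(-184) + (+1)·(-5)·(100) = -1604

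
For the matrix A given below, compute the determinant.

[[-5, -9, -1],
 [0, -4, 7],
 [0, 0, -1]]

A is upper triangular, so det(A) is the product of the diagonal entries:
det = (-5) · (-4) · (-1) = -20

The determinant is -20.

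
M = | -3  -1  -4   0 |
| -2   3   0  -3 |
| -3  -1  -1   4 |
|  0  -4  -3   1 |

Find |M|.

71

Expand along row 1 (it has 1 zero):
  + (-3) · M_11   where M_11 = det([3 0 -3; -1 -1 4; -4 -3 1]) = 36
  − (-1) · M_12   where M_12 = det([-2 0 -3; -3 -1 4; 0 -3 1]) = -49
  + (-4) · M_13   where M_13 = det([-2 3 -3; -3 -1 4; 0 -4 1]) = -57
det = (+1)·(-3)·(36) + (-1)·(-1)·(-49) + (+1)·(-4)·(-57) = 71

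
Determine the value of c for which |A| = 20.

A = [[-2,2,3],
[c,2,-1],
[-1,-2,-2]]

c = 0

Expanding along the row containing c, det(A) is linear in c: det(A) = (-2)·c + (20).
Set (-2)·c + (20) = 20  ⇒  (-2)·c = 0  ⇒  c = 0.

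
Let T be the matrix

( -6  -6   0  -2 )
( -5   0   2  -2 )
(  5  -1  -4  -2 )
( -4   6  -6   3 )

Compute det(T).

Expand along row 1 (it has 1 zero):
  + (-6) · M_11   where M_11 = det([0 2 -2; -1 -4 -2; 6 -6 3]) = -78
  − (-6) · M_12   where M_12 = det([-5 2 -2; 5 -4 -2; -4 -6 3]) = 198
  − (-2) · M_14   where M_14 = det([-5 0 2; 5 -1 -4; -4 6 -6]) = -98
det = (+1)·(-6)·(-78) + (-1)·(-6)·(198) + (-1)·(-2)·(-98) = 1460

|T| = 1460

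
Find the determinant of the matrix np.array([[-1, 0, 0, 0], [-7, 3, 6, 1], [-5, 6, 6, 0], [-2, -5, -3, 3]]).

Expand along row 1 (it has 3 zeros):
  + (-1) · M_11   where M_11 = det([3 6 1; 6 6 0; -5 -3 3]) = -42
det = (+1)·(-1)·(-42) = 42

The determinant is 42.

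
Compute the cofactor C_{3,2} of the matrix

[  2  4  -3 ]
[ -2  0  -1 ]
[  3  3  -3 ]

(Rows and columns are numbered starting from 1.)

Delete row 3 and column 2; the remaining 2×2 submatrix is [2 -3; -2 -1].
Its determinant is 2·(-1) − (-3)·(-2) = -8.
The cofactor carries sign (−1)^(3+2) = −1, so C_{3,2} = −(-8) = 8.

8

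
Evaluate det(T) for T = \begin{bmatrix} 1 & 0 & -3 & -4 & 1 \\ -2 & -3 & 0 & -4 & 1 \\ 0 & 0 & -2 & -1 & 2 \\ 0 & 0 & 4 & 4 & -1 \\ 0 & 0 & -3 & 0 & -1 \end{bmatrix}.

det(T) = -75

T is block upper-triangular with a 2×2 block and a 3×3 block on the diagonal, so its determinant equals the product of the determinants of the diagonal blocks.
det of the 2×2 block = -3
det of the 3×3 block = 25
det = (-3)·(25) = -75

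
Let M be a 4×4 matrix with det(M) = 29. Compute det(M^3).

24389

det(M^3) = (det M)^3 = (29)^3 = 24389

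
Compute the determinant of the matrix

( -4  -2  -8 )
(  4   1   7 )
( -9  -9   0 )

90

Expand along row 3:
  + (-9) · |-2 -8; 1 7| = (-9)·(-14 − (-8)) = 54
  − (-9) · |-4 -8; 4 7| = −(-9)·(-28 − (-32)) = 36
Sum: (54) + (36) = 90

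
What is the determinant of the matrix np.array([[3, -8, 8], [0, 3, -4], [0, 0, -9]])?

The matrix is upper triangular, so the determinant is the product of the diagonal entries:
det = (3) · (3) · (-9) = -81

-81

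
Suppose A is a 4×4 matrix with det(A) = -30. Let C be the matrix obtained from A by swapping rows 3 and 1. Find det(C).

30

Swapping two rows multiplies the determinant by −1.
det(C) = (-1)·(-30) = 30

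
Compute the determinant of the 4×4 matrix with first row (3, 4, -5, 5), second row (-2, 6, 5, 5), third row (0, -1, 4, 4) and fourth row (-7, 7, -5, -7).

1352

Expand along row 3 (it has 1 zero):
  − (-1) · M_32   where M_32 = det([3 -5 5; -2 5 5; -7 -5 -7]) = 440
  + (4) · M_33   where M_33 = det([3 4 5; -2 6 5; -7 7 -7]) = -287
  − (4) · M_34   where M_34 = det([3 4 -5; -2 6 5; -7 7 -5]) = -515
det = (-1)·(-1)·(440) + (+1)·(4)·(-287) + (-1)·(4)·(-515) = 1352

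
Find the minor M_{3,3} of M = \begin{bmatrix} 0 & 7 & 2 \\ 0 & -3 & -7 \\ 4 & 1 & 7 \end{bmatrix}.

0

Delete row 3 and column 3; the remaining 2×2 submatrix is [0 7; 0 -3].
Its determinant is 0·(-3) − 7·0 = 0.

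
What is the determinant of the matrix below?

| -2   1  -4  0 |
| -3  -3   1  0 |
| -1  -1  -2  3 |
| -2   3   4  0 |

Expand along column 4 (it has 3 zeros):
  − (3) · M_34   where M_34 = det([-2 1 -4; -3 -3 1; -2 3 4]) = 100
det = (-1)·(3)·(100) = -300

-300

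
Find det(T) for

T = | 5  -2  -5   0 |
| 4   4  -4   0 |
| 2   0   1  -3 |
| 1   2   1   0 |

The determinant is 168.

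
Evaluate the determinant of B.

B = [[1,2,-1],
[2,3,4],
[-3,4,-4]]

Expand along row 1:
  + 1 · |3 4; 4 -4| = 1·(-12 − 16) = -28
  − 2 · |2 4; -3 -4| = −2·(-8 − (-12)) = -8
  + (-1) · |2 3; -3 4| = (-1)·(8 − (-9)) = -17
Sum: (-28) + (-8) + (-17) = -53

The determinant is -53.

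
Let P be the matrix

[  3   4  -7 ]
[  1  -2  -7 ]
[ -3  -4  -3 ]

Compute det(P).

Expand along column 1:
  + 3 · |-2 -7; -4 -3| = 3·(6 − 28) = -66
  − 1 · |4 -7; -4 -3| = −1·(-12 − 28) = 40
  + (-3) · |4 -7; -2 -7| = (-3)·(-28 − 14) = 126
Sum: (-66) + (40) + (126) = 100

|P| = 100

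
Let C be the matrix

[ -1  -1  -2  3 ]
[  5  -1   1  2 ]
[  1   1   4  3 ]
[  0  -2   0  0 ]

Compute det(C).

-176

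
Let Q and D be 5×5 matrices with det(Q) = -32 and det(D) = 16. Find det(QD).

det(QD) = det(Q)·det(D) = (-32)·(16) = -512

|QD| = -512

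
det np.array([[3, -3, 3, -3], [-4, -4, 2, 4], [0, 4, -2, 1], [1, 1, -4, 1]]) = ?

Expand along row 3 (it has 1 zero):
  − (4) · M_32   where M_32 = det([3 3 -3; -4 2 4; 1 -4 1]) = 36
  + (-2) · M_33   where M_33 = det([3 -3 -3; -4 -4 4; 1 1 1]) = -48
  − (1) · M_34   where M_34 = det([3 -3 3; -4 -4 2; 1 1 -4]) = 84
det = (-1)·(4)·(36) + (+1)·(-2)·(-48) + (-1)·(1)·(84) = -132

The determinant is -132.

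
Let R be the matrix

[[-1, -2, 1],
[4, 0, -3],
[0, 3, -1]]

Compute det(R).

|R| = -5

Expand along column 1:
  + (-1) · |0 -3; 3 -1| = (-1)·(0 − (-9)) = -9
  − 4 · |-2 1; 3 -1| = −4·(2 − 3) = 4
Sum: (-9) + (4) = -5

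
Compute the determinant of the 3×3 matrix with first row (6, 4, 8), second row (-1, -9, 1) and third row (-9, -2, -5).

The determinant is -406.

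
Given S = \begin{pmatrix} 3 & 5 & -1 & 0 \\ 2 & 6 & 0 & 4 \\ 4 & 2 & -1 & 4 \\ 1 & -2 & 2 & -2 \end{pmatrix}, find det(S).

-244

Expand along row 1 (it has 1 zero):
  + (3) · M_11   where M_11 = det([6 0 4; 2 -1 4; -2 2 -2]) = -28
  − (5) · M_12   where M_12 = det([2 0 4; 4 -1 4; 1 2 -2]) = 24
  + (-1) · M_13   where M_13 = det([2 6 4; 4 2 4; 1 -2 -2]) = 40
det = (+1)·(3)·(-28) + (-1)·(5)·(24) + (+1)·(-1)·(40) = -244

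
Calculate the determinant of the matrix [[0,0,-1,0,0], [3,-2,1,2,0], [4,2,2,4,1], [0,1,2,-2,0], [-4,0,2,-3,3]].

Expand along row 1 (it has 4 zeros):
  + (-1) · M_13   where M_13 = det([3 -2 2 0; 4 2 4 1; 0 1 -2 0; -4 0 -3 3]) = -113
det = (+1)·(-1)·(-113) = 113

The determinant is 113.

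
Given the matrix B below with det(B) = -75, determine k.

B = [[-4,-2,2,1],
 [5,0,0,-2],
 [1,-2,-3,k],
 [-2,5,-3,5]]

Expanding along the column containing k, det(B) is linear in k: det(B) = (-20)·k + (-155).
Set (-20)·k + (-155) = -75  ⇒  (-20)·k = 80  ⇒  k = -4.

k = -4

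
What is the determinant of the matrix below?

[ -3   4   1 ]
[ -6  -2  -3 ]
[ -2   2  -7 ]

-220

Expand along column 1:
  + (-3) · |-2 -3; 2 -7| = (-3)·(14 − (-6)) = -60
  − (-6) · |4 1; 2 -7| = −(-6)·(-28 − 2) = -180
  + (-2) · |4 1; -2 -3| = (-2)·(-12 − (-2)) = 20
Sum: (-60) + (-180) + (20) = -220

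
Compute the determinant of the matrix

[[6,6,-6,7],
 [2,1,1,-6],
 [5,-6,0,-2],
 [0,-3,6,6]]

Expand along row 3 (it has 1 zero):
  + (5) · M_31   where M_31 = det([6 -6 7; 1 1 -6; -3 6 6]) = 243
  − (-6) · M_32   where M_32 = det([6 -6 7; 2 1 -6; 0 6 6]) = 408
  − (-2) · M_34   where M_34 = det([6 6 -6; 2 1 1; 0 -3 6]) = 18
det = (+1)·(5)·(243) + (-1)·(-6)·(408) + (-1)·(-2)·(18) = 3699

3699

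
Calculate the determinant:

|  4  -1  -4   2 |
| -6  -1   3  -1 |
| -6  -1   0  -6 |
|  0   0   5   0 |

-250

Expand along row 4 (it has 3 zeros):
  − (5) · M_43   where M_43 = det([4 -1 2; -6 -1 -1; -6 -1 -6]) = 50
det = (-1)·(5)·(50) = -250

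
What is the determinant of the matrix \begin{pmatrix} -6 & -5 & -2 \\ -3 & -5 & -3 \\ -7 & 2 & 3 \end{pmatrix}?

-14

Expand along column 1:
  + (-6) · |-5 -3; 2 3| = (-6)·(-15 − (-6)) = 54
  − (-3) · |-5 -2; 2 3| = −(-3)·(-15 − (-4)) = -33
  + (-7) · |-5 -2; -5 -3| = (-7)·(15 − 10) = -35
Sum: (54) + (-33) + (-35) = -14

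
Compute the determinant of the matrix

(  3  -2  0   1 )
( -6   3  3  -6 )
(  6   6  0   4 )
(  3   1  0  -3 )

Expand along column 3 (it has 3 zeros):
  − (3) · M_23   where M_23 = det([3 -2 1; 6 6 4; 3 1 -3]) = -138
det = (-1)·(3)·(-138) = 414

The determinant is 414.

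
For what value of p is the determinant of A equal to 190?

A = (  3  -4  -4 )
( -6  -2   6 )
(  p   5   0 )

Expanding along the row containing p, det(A) is linear in p: det(A) = (-32)·p + (30).
Set (-32)·p + (30) = 190  ⇒  (-32)·p = 160  ⇒  p = -5.

p = -5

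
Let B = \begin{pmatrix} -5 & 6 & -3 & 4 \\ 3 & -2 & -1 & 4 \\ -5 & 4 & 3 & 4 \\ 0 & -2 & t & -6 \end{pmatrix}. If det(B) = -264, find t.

0

Expanding along the row containing t, det(B) is linear in t: det(B) = (64)·t + (-264).
Set (64)·t + (-264) = -264  ⇒  (64)·t = 0  ⇒  t = 0.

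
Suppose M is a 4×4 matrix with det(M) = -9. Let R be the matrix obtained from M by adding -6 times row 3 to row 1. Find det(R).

det(R) = -9

Adding a multiple of one row to another leaves the determinant unchanged.
det(R) = (1)·(-9) = -9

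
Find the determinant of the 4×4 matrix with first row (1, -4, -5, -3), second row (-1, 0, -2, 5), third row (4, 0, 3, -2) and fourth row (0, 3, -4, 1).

-616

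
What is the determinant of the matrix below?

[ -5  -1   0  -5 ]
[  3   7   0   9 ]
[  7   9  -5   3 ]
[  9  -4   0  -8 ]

Expand along column 3 (it has 3 zeros):
  + (-5) · M_33   where M_33 = det([-5 -1 -5; 3 7 9; 9 -4 -8]) = 370
det = (+1)·(-5)·(370) = -1850

-1850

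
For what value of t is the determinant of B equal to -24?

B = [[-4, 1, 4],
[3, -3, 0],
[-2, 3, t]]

Expanding along the row containing t, det(B) is linear in t: det(B) = (9)·t + (12).
Set (9)·t + (12) = -24  ⇒  (9)·t = -36  ⇒  t = -4.

-4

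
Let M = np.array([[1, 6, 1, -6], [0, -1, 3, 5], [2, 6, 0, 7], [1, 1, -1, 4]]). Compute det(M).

Expand along row 2 (it has 1 zero):
  + (-1) · M_22   where M_22 = det([1 1 -6; 2 0 7; 1 -1 4]) = 18
  − (3) · M_23   where M_23 = det([1 6 -6; 2 6 7; 1 1 4]) = 35
  + (5) · M_24   where M_24 = det([1 6 1; 2 6 0; 1 1 -1]) = 2
det = (+1)·(-1)·(18) + (-1)·(3)·(35) + (+1)·(5)·(2) = -113

det(M) = -113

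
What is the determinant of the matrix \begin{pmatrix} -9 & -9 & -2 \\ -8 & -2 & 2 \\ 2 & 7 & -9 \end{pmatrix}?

The determinant is 680.

Expand along row 1:
  + (-9) · |-2 2; 7 -9| = (-9)·(18 − 14) = -36
  − (-9) · |-8 2; 2 -9| = −(-9)·(72 − 4) = 612
  + (-2) · |-8 -2; 2 7| = (-2)·(-56 − (-4)) = 104
Sum: (-36) + (612) + (104) = 680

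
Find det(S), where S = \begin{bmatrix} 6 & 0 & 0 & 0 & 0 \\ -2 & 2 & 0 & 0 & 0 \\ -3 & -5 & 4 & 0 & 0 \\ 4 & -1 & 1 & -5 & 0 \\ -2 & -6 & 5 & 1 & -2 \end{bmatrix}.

S is lower triangular, so det(S) is the product of the diagonal entries:
det = (6) · (2) · (4) · (-5) · (-2) = 480

|S| = 480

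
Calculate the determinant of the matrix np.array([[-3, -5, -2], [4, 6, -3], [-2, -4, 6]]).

26

Expand along row 1:
  + (-3) · |6 -3; -4 6| = (-3)·(36 − 12) = -72
  − (-5) · |4 -3; -2 6| = −(-5)·(24 − 6) = 90
  + (-2) · |4 6; -2 -4| = (-2)·(-16 − (-12)) = 8
Sum: (-72) + (90) + (8) = 26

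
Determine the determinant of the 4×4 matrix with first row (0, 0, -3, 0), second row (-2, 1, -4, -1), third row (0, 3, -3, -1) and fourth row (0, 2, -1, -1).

-6

Expand along row 1 (it has 3 zeros):
  + (-3) · M_13   where M_13 = det([-2 1 -1; 0 3 -1; 0 2 -1]) = 2
det = (+1)·(-3)·(2) = -6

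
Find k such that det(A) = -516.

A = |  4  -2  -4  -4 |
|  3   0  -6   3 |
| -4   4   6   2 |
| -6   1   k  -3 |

2

Expanding along the row containing k, det(A) is linear in k: det(A) = (60)·k + (-636).
Set (60)·k + (-636) = -516  ⇒  (60)·k = 120  ⇒  k = 2.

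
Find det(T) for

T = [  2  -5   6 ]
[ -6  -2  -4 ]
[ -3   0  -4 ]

|T| = 40

Expand along row 3:
  + (-3) · |-5 6; -2 -4| = (-3)·(20 − (-12)) = -96
  + (-4) · |2 -5; -6 -2| = (-4)·(-4 − 30) = 136
Sum: (-96) + (136) = 40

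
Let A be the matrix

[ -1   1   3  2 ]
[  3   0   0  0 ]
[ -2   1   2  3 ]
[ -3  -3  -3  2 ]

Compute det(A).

42

Expand along row 2 (it has 3 zeros):
  − (3) · M_21   where M_21 = det([1 3 2; 1 2 3; -3 -3 2]) = -14
det = (-1)·(3)·(-14) = 42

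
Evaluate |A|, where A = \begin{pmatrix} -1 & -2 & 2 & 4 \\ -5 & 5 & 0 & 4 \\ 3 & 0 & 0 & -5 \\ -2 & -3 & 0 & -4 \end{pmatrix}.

Expand along column 3 (it has 3 zeros):
  + (2) · M_13   where M_13 = det([-5 5 4; 3 0 -5; -2 -3 -4]) = 149
det = (+1)·(2)·(149) = 298

det(A) = 298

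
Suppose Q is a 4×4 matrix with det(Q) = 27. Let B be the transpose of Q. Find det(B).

det(Qᵀ) = det(Q).
det(B) = (1)·(27) = 27

27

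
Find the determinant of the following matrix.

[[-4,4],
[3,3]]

The determinant is -24.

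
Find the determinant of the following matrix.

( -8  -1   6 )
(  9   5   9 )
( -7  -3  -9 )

174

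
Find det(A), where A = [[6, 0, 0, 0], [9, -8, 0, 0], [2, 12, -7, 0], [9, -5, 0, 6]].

A is lower triangular, so det(A) is the product of the diagonal entries:
det = (6) · (-8) · (-7) · (6) = 2016

2016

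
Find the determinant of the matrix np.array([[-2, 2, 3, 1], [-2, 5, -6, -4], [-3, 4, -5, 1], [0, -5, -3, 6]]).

Expand along row 4 (it has 1 zero):
  + (-5) · M_42   where M_42 = det([-2 3 1; -2 -6 -4; -3 -5 1]) = 86
  − (-3) · M_43   where M_43 = det([-2 2 1; -2 5 -4; -3 4 1]) = -7
  + (6) · M_44   where M_44 = det([-2 2 3; -2 5 -6; -3 4 -5]) = 39
det = (+1)·(-5)·(86) + (-1)·(-3)·(-7) + (+1)·(6)·(39) = -217

-217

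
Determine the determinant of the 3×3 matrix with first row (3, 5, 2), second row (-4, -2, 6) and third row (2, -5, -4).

Expand along column 1:
  + 3 · |-2 6; -5 -4| = 3·(8 − (-30)) = 114
  − (-4) · |5 2; -5 -4| = −(-4)·(-20 − (-10)) = -40
  + 2 · |5 2; -2 6| = 2·(30 − (-4)) = 68
Sum: (114) + (-40) + (68) = 142

The determinant is 142.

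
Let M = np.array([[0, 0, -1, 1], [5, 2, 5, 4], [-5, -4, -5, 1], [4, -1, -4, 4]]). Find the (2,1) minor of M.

Delete row 2 and column 1; the remaining 3×3 submatrix is [0 -1 1; -4 -5 1; -1 -4 4].
Its determinant is -4.

-4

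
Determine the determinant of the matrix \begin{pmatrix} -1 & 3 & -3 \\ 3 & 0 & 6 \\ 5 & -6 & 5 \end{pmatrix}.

Expand along column 2:
  − 3 · |3 6; 5 5| = −3·(15 − 30) = 45
  − (-6) · |-1 -3; 3 6| = −(-6)·(-6 − (-9)) = 18
Sum: (45) + (18) = 63

63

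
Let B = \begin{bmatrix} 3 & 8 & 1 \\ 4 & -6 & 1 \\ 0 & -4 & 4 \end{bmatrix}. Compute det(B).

Expand along column 1:
  + 3 · |-6 1; -4 4| = 3·(-24 − (-4)) = -60
  − 4 · |8 1; -4 4| = −4·(32 − (-4)) = -144
Sum: (-60) + (-144) = -204

|B| = -204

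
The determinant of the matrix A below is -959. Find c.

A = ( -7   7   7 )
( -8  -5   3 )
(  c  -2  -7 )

c = -7

Expanding along the column containing c, det(A) is linear in c: det(A) = (56)·c + (-567).
Set (56)·c + (-567) = -959  ⇒  (56)·c = -392  ⇒  c = -7.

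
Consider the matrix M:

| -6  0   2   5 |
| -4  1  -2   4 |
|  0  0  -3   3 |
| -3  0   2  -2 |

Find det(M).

Expand along column 2 (it has 3 zeros):
  + (1) · M_22   where M_22 = det([-6 2 5; 0 -3 3; -3 2 -2]) = -63
det = (+1)·(1)·(-63) = -63

-63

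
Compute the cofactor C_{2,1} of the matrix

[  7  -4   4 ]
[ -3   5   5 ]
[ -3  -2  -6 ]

The cofactor is -32.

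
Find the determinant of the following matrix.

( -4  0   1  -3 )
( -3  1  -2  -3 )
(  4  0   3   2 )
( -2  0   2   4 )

The determinant is -94.

Expand along column 2 (it has 3 zeros):
  + (1) · M_22   where M_22 = det([-4 1 -3; 4 3 2; -2 2 4]) = -94
det = (+1)·(1)·(-94) = -94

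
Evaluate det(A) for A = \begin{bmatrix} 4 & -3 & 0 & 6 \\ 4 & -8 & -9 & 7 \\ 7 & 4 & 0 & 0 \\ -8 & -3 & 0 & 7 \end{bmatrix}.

det(A) = 2925

Expand along column 3 (it has 3 zeros):
  − (-9) · M_23   where M_23 = det([4 -3 6; 7 4 0; -8 -3 7]) = 325
det = (-1)·(-9)·(325) = 2925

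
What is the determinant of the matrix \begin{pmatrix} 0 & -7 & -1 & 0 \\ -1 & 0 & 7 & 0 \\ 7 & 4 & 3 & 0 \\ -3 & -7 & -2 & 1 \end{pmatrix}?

Expand along column 4 (it has 3 zeros):
  + (1) · M_44   where M_44 = det([0 -7 -1; -1 0 7; 7 4 3]) = -360
det = (+1)·(1)·(-360) = -360

-360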